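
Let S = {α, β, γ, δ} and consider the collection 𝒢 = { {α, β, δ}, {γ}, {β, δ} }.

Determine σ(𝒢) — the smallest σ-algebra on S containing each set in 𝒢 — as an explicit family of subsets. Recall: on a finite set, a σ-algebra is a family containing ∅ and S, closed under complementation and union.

Start: 𝒢 ∪ {∅, S} = { {}, {γ}, {β, δ}, {α, β, δ}, S }.
Pass 1: +2 →
  {α, γ}  = S∖{β, δ}
  {β, γ, δ}  = {γ} ∪ {β, δ}
  |family| = 7
Pass 2. New:
  {α}  = S∖{β, γ, δ}
  |family| = 8
Pass 3: already closed under ᶜ and ∪.

Therefore σ(𝒢) = { {}, {α}, {γ}, {α, γ}, {β, δ}, {α, β, δ}, {β, γ, δ}, S } (|σ(𝒢)| = 8).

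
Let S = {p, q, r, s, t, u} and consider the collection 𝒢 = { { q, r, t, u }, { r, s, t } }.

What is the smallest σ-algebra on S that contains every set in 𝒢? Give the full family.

Start: 𝒢 ∪ {∅, S} = { ∅, { r, s, t }, { q, r, t, u }, S }.
Round 1 (3 new):
  { p, s }  = S∖{ q, r, t, u }
  { p, q, u }  = S∖{ r, s, t }
  { q, r, s, t, u }  = { q, r, t, u } ∪ { r, s, t }
  [7 total]
Round 2 (4 new):
  { p }  = S∖{ q, r, s, t, u }
  { p, q, s, u }  = { p, s } ∪ { p, q, u }
  { p, r, s, t }  = { r, s, t } ∪ { p, s }
  { p, q, r, t, u }  = { p, q, u } ∪ { q, r, t, u }
  [11 total]
Round 3 adds 3:
  { s }  = S∖{ p, q, r, t, u }
  { q, u }  = S∖{ p, r, s, t }
  { r, t }  = S∖{ p, q, s, u }
  [14 total]
Round 4 adds 2:
  { p, r, t }  = { p } ∪ { r, t }
  { q, s, u }  = { s } ∪ { q, u }
  [16 total]
After Round 5 the family is unchanged; done.

|σ(𝒢)| = 16.  σ(𝒢) = { ∅, { p }, { s }, { p, s }, { q, u }, { r, t }, { p, q, u }, { p, r, t }, { q, s, u }, { r, s, t }, { p, q, s, u }, { p, r, s, t }, { q, r, t, u }, { p, q, r, t, u }, { q, r, s, t, u }, S }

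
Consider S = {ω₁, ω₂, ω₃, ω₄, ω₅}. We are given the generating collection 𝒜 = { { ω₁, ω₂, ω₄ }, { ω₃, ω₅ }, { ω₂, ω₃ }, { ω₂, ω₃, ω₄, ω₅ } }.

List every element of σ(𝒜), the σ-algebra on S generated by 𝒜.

Start: 𝒜 ∪ {∅, S} = { {}, { ω₂, ω₃ }, { ω₃, ω₅ }, { ω₁, ω₂, ω₄ }, { ω₂, ω₃, ω₄, ω₅ }, S }.
Iteration 1 (4 new):
  { ω₁ }  = complement { ω₂, ω₃, ω₄, ω₅ }
  { ω₁, ω₄, ω₅ }  = complement { ω₂, ω₃ }
  { ω₂, ω₃, ω₅ }  = { ω₂, ω₃ } ∪ { ω₃, ω₅ }
  { ω₁, ω₂, ω₃, ω₄ }  = { ω₂, ω₃ } ∪ { ω₁, ω₂, ω₄ }
  [10 total]
Iteration 2 (7 new):
  { ω₅ }  = complement { ω₁, ω₂, ω₃, ω₄ }
  { ω₁, ω₄ }  = complement { ω₂, ω₃, ω₅ }
  { ω₁, ω₂, ω₃ }  = { ω₂, ω₃ } ∪ { ω₁ }
  { ω₁, ω₃, ω₅ }  = { ω₃, ω₅ } ∪ { ω₁ }
  { ω₁, ω₂, ω₃, ω₅ }  = { ω₂, ω₃, ω₅ } ∪ { ω₁ }
  { ω₁, ω₂, ω₄, ω₅ }  = { ω₁, ω₄, ω₅ } ∪ { ω₁, ω₂, ω₄ }
  { ω₁, ω₃, ω₄, ω₅ }  = { ω₁, ω₄, ω₅ } ∪ { ω₃, ω₅ }
  [17 total]
Iteration 3: 6 new —
  { ω₂ }  = complement { ω₁, ω₃, ω₄, ω₅ }
  { ω₃ }  = complement { ω₁, ω₂, ω₄, ω₅ }
  { ω₄ }  = complement { ω₁, ω₂, ω₃, ω₅ }
  { ω₁, ω₅ }  = { ω₅ } ∪ { ω₁ }
  { ω₂, ω₄ }  = complement { ω₁, ω₃, ω₅ }
  { ω₄, ω₅ }  = complement { ω₁, ω₂, ω₃ }
  [23 total]
Iteration 4 adds 9:
  { ω₁, ω₂ }  = { ω₂ } ∪ { ω₁ }
  { ω₁, ω₃ }  = { ω₃ } ∪ { ω₁ }
  { ω₂, ω₅ }  = { ω₂ } ∪ { ω₅ }
  { ω₃, ω₄ }  = { ω₃ } ∪ { ω₄ }
  { ω₁, ω₂, ω₅ }  = { ω₂ } ∪ { ω₁, ω₅ }
  { ω₁, ω₃, ω₄ }  = { ω₃ } ∪ { ω₁, ω₄ }
  { ω₂, ω₃, ω₄ }  = complement { ω₁, ω₅ }
  { ω₂, ω₄, ω₅ }  = { ω₂ } ∪ { ω₄, ω₅ }
  { ω₃, ω₄, ω₅ }  = { ω₄, ω₅ } ∪ { ω₃ }
  [32 total]
Iteration 5: stable.

Therefore σ(𝒜) = { {}, { ω₁ }, { ω₂ }, { ω₃ }, { ω₄ }, { ω₅ }, { ω₁, ω₂ }, { ω₁, ω₃ }, { ω₁, ω₄ }, { ω₁, ω₅ }, { ω₂, ω₃ }, { ω₂, ω₄ }, { ω₂, ω₅ }, { ω₃, ω₄ }, { ω₃, ω₅ }, { ω₄, ω₅ }, { ω₁, ω₂, ω₃ }, { ω₁, ω₂, ω₄ }, { ω₁, ω₂, ω₅ }, { ω₁, ω₃, ω₄ }, { ω₁, ω₃, ω₅ }, { ω₁, ω₄, ω₅ }, { ω₂, ω₃, ω₄ }, { ω₂, ω₃, ω₅ }, { ω₂, ω₄, ω₅ }, { ω₃, ω₄, ω₅ }, { ω₁, ω₂, ω₃, ω₄ }, { ω₁, ω₂, ω₃, ω₅ }, { ω₁, ω₂, ω₄, ω₅ }, { ω₁, ω₃, ω₄, ω₅ }, { ω₂, ω₃, ω₄, ω₅ }, S } (|σ(𝒜)| = 32).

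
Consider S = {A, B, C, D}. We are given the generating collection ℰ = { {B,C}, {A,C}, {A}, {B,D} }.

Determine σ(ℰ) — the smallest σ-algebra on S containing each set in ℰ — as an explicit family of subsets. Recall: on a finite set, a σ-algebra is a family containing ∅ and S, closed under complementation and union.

Initial family (6 sets): { {}, {A}, {A,C}, {B,C}, {B,D}, S }.
Round 1: +4 →
  {A,D}  = ᶜ of {B,C}
  {A,B,C}  = {B,C} ∪ {A,C}
  {A,B,D}  = {B,D} ∪ {A}
  {B,C,D}  = ᶜ of {A}
  [10 total]
Round 2 (3 new):
  {C}  = ᶜ of {A,B,D}
  {D}  = ᶜ of {A,B,C}
  {A,C,D}  = {A,D} ∪ {A,C}
  [13 total]
Round 3 adds 2:
  {B}  = ᶜ of {A,C,D}
  {C,D}  = {C} ∪ {D}
  [15 total]
Round 4 adds 1:
  {A,B}  = ᶜ of {C,D}
  [16 total]
After Round 5 the family is unchanged; done.

|σ(ℰ)| = 16.  σ(ℰ) = { {}, {A}, {B}, {C}, {D}, {A,B}, {A,C}, {A,D}, {B,C}, {B,D}, {C,D}, {A,B,C}, {A,B,D}, {A,C,D}, {B,C,D}, S }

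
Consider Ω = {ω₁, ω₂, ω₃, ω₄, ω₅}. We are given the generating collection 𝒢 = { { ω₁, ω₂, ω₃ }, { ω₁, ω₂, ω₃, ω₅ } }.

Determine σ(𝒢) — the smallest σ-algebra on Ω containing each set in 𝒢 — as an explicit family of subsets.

Start: 𝒢 ∪ {∅, Ω} = { {  }, { ω₁, ω₂, ω₃ }, { ω₁, ω₂, ω₃, ω₅ }, Ω }.
Pass 1: +2 →
  { ω₄ }  = { ω₁, ω₂, ω₃, ω₅ }ᶜ
  { ω₄, ω₅ }  = { ω₁, ω₂, ω₃ }ᶜ
  [6 total]
Pass 2. New:
  { ω₁, ω₂, ω₃, ω₄ }  = { ω₁, ω₂, ω₃ } ∪ { ω₄ }
  [7 total]
Pass 3: +1 →
  { ω₅ }  = { ω₁, ω₂, ω₃, ω₄ }ᶜ
  [8 total]
Pass 4: closed — nothing new.

Therefore σ(𝒢) = { {  }, { ω₄ }, { ω₅ }, { ω₄, ω₅ }, { ω₁, ω₂, ω₃ }, { ω₁, ω₂, ω₃, ω₄ }, { ω₁, ω₂, ω₃, ω₅ }, Ω } (|σ(𝒢)| = 8).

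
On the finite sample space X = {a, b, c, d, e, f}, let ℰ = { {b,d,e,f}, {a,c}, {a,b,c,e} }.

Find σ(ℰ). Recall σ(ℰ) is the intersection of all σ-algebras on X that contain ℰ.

Answer: σ(ℰ) = { {}, {a,c}, {b,e}, {d,f}, {a,b,c,e}, {a,c,d,f}, {b,d,e,f}, X }

Trace:
Start: ℰ ∪ {∅, X} = { {}, {a,c}, {a,b,c,e}, {b,d,e,f}, X }.
Step 1: +1 →
  {d,f}  = ᶜ of {a,b,c,e}
  — 6 sets.
Step 2 adds 1:
  {a,c,d,f}  = {d,f} ∪ {a,c}
  — 7 sets.
Step 3 (1 new):
  {b,e}  = ᶜ of {a,c,d,f}
  — 8 sets.
Step 4: already closed under ᶜ and ∪.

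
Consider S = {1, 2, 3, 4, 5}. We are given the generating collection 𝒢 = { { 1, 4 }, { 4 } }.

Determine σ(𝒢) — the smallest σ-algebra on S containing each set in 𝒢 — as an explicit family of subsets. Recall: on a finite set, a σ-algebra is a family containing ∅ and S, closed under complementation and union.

Initial family (4 sets): { {  }, { 4 }, { 1, 4 }, S }.
Round 1. New:
  { 2, 3, 5 }  = ᶜ of { 1, 4 }
  { 1, 2, 3, 5 }  = ᶜ of { 4 }
Round 2 (1 new):
  { 2, 3, 4, 5 }  = { 2, 3, 5 } ∪ { 4 }
Round 3. New:
  { 1 }  = ᶜ of { 2, 3, 4, 5 }
Round 4: closed — nothing new.

Hence σ(𝒢) has 8 members: { {  }, { 1 }, { 4 }, { 1, 4 }, { 2, 3, 5 }, { 1, 2, 3, 5 }, { 2, 3, 4, 5 }, S }.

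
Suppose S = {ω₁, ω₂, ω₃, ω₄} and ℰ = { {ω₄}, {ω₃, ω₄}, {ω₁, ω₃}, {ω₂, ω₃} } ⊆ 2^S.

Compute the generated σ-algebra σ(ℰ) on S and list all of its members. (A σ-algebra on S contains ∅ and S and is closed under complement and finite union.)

σ(ℰ) (16 sets): { {}, {ω₁}, {ω₂}, {ω₃}, {ω₄}, {ω₁, ω₂}, {ω₁, ω₃}, {ω₁, ω₄}, {ω₂, ω₃}, {ω₂, ω₄}, {ω₃, ω₄}, {ω₁, ω₂, ω₃}, {ω₁, ω₂, ω₄}, {ω₁, ω₃, ω₄}, {ω₂, ω₃, ω₄}, S }

Working:
Begin from { {}, {ω₄}, {ω₁, ω₃}, {ω₂, ω₃}, {ω₃, ω₄}, S } (that is, ℰ plus ∅ and S).
Pass 1. New:
  {ω₁, ω₂}  = complement {ω₃, ω₄}
  {ω₁, ω₄}  = complement {ω₂, ω₃}
  {ω₂, ω₄}  = complement {ω₁, ω₃}
  {ω₁, ω₂, ω₃}  = complement {ω₄}
  {ω₁, ω₃, ω₄}  = {ω₃, ω₄} ∪ {ω₁, ω₃}
  {ω₂, ω₃, ω₄}  = {ω₃, ω₄} ∪ {ω₂, ω₃}
  |family| = 12
Pass 2: +3 →
  {ω₁}  = complement {ω₂, ω₃, ω₄}
  {ω₂}  = complement {ω₁, ω₃, ω₄}
  {ω₁, ω₂, ω₄}  = {ω₁, ω₂} ∪ {ω₁, ω₄}
  |family| = 15
Pass 3: 1 new —
  {ω₃}  = complement {ω₁, ω₂, ω₄}
  |family| = 16
Pass 4: no new sets; the family is a σ-algebra.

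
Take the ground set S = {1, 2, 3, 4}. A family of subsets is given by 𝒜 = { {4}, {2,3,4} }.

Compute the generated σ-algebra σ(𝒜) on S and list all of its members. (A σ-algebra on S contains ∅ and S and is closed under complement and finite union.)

Answer: σ(𝒜) = { ∅, {1}, {4}, {1,4}, {2,3}, {1,2,3}, {2,3,4}, S }

Trace:
Seed the family with 𝒜 together with ∅ and S: { ∅, {4}, {2,3,4}, S }.
Round 1. New:
  {1}  = S∖{2,3,4}
  {1,2,3}  = S∖{4}
  — 6 sets.
Round 2: 1 new —
  {1,4}  = {4} ∪ {1}
  — 7 sets.
Round 3: 1 new —
  {2,3}  = S∖{1,4}
  — 8 sets.
Round 4: closed — nothing new.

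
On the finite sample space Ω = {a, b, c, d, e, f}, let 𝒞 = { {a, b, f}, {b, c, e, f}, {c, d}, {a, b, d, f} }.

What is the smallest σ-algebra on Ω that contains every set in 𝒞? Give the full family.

Answer: σ(𝒞) = { {}, {a}, {c}, {d}, {e}, {a, c}, {a, d}, {a, e}, {b, f}, {c, d}, {c, e}, {d, e}, {a, b, f}, {a, c, d}, {a, c, e}, {a, d, e}, {b, c, f}, {b, d, f}, {b, e, f}, {c, d, e}, {a, b, c, f}, {a, b, d, f}, {a, b, e, f}, {a, c, d, e}, {b, c, d, f}, {b, c, e, f}, {b, d, e, f}, {a, b, c, d, f}, {a, b, c, e, f}, {a, b, d, e, f}, {b, c, d, e, f}, Ω }

Working:
Seed the family with 𝒞 together with ∅ and Ω: { {}, {c, d}, {a, b, f}, {a, b, d, f}, {b, c, e, f}, Ω }.
Iteration 1 (7 new):
  {a, d}  = complement {b, c, e, f}
  {c, e}  = complement {a, b, d, f}
  {c, d, e}  = complement {a, b, f}
  {a, b, e, f}  = complement {c, d}
  {a, b, c, d, f}  = {c, d} ∪ {a, b, d, f}
  {a, b, c, e, f}  = {a, b, f} ∪ {b, c, e, f}
  {b, c, d, e, f}  = {c, d} ∪ {b, c, e, f}
  |family| = 13
Iteration 2: 6 new —
  {a}  = complement {b, c, d, e, f}
  {d}  = complement {a, b, c, e, f}
  {e}  = complement {a, b, c, d, f}
  {a, c, d}  = {c, d} ∪ {a, d}
  {a, c, d, e}  = {c, d, e} ∪ {a, d}
  {a, b, d, e, f}  = {a, b, d, f} ∪ {a, b, e, f}
  |family| = 19
Iteration 3 (7 new):
  {c}  = complement {a, b, d, e, f}
  {a, e}  = {e} ∪ {a}
  {b, f}  = complement {a, c, d, e}
  {d, e}  = {e} ∪ {d}
  {a, c, e}  = {c, e} ∪ {a}
  {a, d, e}  = {a, d} ∪ {e}
  {b, e, f}  = complement {a, c, d}
  |family| = 26
Iteration 4 (6 new):
  {a, c}  = {a} ∪ {c}
  {b, c, f}  = complement {a, d, e}
  {b, d, f}  = complement {a, c, e}
  {a, b, c, f}  = complement {d, e}
  {b, c, d, f}  = complement {a, e}
  {b, d, e, f}  = {b, e, f} ∪ {d, e}
  |family| = 32
Iteration 5: stable.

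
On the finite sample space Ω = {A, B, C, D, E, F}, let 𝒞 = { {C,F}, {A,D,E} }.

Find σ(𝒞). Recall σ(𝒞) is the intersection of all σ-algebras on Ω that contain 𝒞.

|σ(𝒞)| = 8.  σ(𝒞) = { ∅, {B}, {C,F}, {A,D,E}, {B,C,F}, {A,B,D,E}, {A,C,D,E,F}, Ω }

Check:
Seed the family with 𝒞 together with ∅ and Ω: { ∅, {C,F}, {A,D,E}, Ω }.
Step 1 (3 new):
  {B,C,F}  = {A,D,E}ᶜ
  {A,B,D,E}  = {C,F}ᶜ
  {A,C,D,E,F}  = {C,F} ∪ {A,D,E}
  (now 7)
Step 2: +1 →
  {B}  = {A,C,D,E,F}ᶜ
  (now 8)
Step 3: closed — nothing new.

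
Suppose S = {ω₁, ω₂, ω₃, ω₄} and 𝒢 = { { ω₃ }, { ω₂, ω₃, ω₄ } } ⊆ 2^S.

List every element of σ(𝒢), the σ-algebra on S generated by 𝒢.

Initial family (4 sets): { {}, { ω₃ }, { ω₂, ω₃, ω₄ }, S }.
Round 1 adds 2:
  { ω₁ }  = complement { ω₂, ω₃, ω₄ }
  { ω₁, ω₂, ω₄ }  = complement { ω₃ }
  (now 6)
Round 2 (1 new):
  { ω₁, ω₃ }  = { ω₃ } ∪ { ω₁ }
  (now 7)
Round 3 (1 new):
  { ω₂, ω₄ }  = complement { ω₁, ω₃ }
  (now 8)
After Round 4 the family is unchanged; done.

σ(𝒢) = { {}, { ω₁ }, { ω₃ }, { ω₁, ω₃ }, { ω₂, ω₄ }, { ω₁, ω₂, ω₄ }, { ω₂, ω₃, ω₄ }, S }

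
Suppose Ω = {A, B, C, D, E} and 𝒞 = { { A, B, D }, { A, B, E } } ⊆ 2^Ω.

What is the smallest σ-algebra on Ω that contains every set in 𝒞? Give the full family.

σ(𝒞) (16 sets): { {}, { C }, { D }, { E }, { A, B }, { C, D }, { C, E }, { D, E }, { A, B, C }, { A, B, D }, { A, B, E }, { C, D, E }, { A, B, C, D }, { A, B, C, E }, { A, B, D, E }, Ω }

Check:
Seed the family with 𝒞 together with ∅ and Ω: { {}, { A, B, D }, { A, B, E }, Ω }.
Step 1: +3 →
  { C, D }  = Ω∖{ A, B, E }
  { C, E }  = Ω∖{ A, B, D }
  { A, B, D, E }  = { A, B, E } ∪ { A, B, D }
  |family| = 7
Step 2 adds 4:
  { C }  = Ω∖{ A, B, D, E }
  { C, D, E }  = { C, D } ∪ { C, E }
  { A, B, C, D }  = { C, D } ∪ { A, B, D }
  { A, B, C, E }  = { A, B, E } ∪ { C, E }
  |family| = 11
Step 3: +3 →
  { D }  = Ω∖{ A, B, C, E }
  { E }  = Ω∖{ A, B, C, D }
  { A, B }  = Ω∖{ C, D, E }
  |family| = 14
Step 4. New:
  { D, E }  = { D } ∪ { E }
  { A, B, C }  = { C } ∪ { A, B }
  |family| = 16
Step 5: no new sets; the family is a σ-algebra.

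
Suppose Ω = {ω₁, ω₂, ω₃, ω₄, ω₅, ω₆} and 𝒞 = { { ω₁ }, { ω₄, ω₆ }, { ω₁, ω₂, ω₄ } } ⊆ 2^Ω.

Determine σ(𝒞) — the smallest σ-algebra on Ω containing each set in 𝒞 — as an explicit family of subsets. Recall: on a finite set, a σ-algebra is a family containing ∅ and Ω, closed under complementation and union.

Answer: σ(𝒞) = { {  }, { ω₁ }, { ω₂ }, { ω₄ }, { ω₆ }, { ω₁, ω₂ }, { ω₁, ω₄ }, { ω₁, ω₆ }, { ω₂, ω₄ }, { ω₂, ω₆ }, { ω₃, ω₅ }, { ω₄, ω₆ }, { ω₁, ω₂, ω₄ }, { ω₁, ω₂, ω₆ }, { ω₁, ω₃, ω₅ }, { ω₁, ω₄, ω₆ }, { ω₂, ω₃, ω₅ }, { ω₂, ω₄, ω₆ }, { ω₃, ω₄, ω₅ }, { ω₃, ω₅, ω₆ }, { ω₁, ω₂, ω₃, ω₅ }, { ω₁, ω₂, ω₄, ω₆ }, { ω₁, ω₃, ω₄, ω₅ }, { ω₁, ω₃, ω₅, ω₆ }, { ω₂, ω₃, ω₄, ω₅ }, { ω₂, ω₃, ω₅, ω₆ }, { ω₃, ω₄, ω₅, ω₆ }, { ω₁, ω₂, ω₃, ω₄, ω₅ }, { ω₁, ω₂, ω₃, ω₅, ω₆ }, { ω₁, ω₃, ω₄, ω₅, ω₆ }, { ω₂, ω₃, ω₄, ω₅, ω₆ }, Ω }

Working:
Seed the family with 𝒞 together with ∅ and Ω: { {  }, { ω₁ }, { ω₄, ω₆ }, { ω₁, ω₂, ω₄ }, Ω }.
Pass 1 adds 5:
  { ω₁, ω₄, ω₆ }  = { ω₄, ω₆ } ∪ { ω₁ }
  { ω₃, ω₅, ω₆ }  = complement { ω₁, ω₂, ω₄ }
  { ω₁, ω₂, ω₃, ω₅ }  = complement { ω₄, ω₆ }
  { ω₁, ω₂, ω₄, ω₆ }  = { ω₄, ω₆ } ∪ { ω₁, ω₂, ω₄ }
  { ω₂, ω₃, ω₄, ω₅, ω₆ }  = complement { ω₁ }
  |family| = 10
Pass 2 (7 new):
  { ω₃, ω₅ }  = complement { ω₁, ω₂, ω₄, ω₆ }
  { ω₂, ω₃, ω₅ }  = complement { ω₁, ω₄, ω₆ }
  { ω₁, ω₃, ω₅, ω₆ }  = { ω₃, ω₅, ω₆ } ∪ { ω₁ }
  { ω₃, ω₄, ω₅, ω₆ }  = { ω₃, ω₅, ω₆ } ∪ { ω₄, ω₆ }
  { ω₁, ω₂, ω₃, ω₄, ω₅ }  = { ω₁, ω₂, ω₄ } ∪ { ω₁, ω₂, ω₃, ω₅ }
  { ω₁, ω₂, ω₃, ω₅, ω₆ }  = { ω₃, ω₅, ω₆ } ∪ { ω₁, ω₂, ω₃, ω₅ }
  { ω₁, ω₃, ω₄, ω₅, ω₆ }  = { ω₁, ω₄, ω₆ } ∪ { ω₃, ω₅, ω₆ }
  |family| = 17
Pass 3 adds 7:
  { ω₂ }  = complement { ω₁, ω₃, ω₄, ω₅, ω₆ }
  { ω₄ }  = complement { ω₁, ω₂, ω₃, ω₅, ω₆ }
  { ω₆ }  = complement { ω₁, ω₂, ω₃, ω₄, ω₅ }
  { ω₁, ω₂ }  = complement { ω₃, ω₄, ω₅, ω₆ }
  { ω₂, ω₄ }  = complement { ω₁, ω₃, ω₅, ω₆ }
  { ω₁, ω₃, ω₅ }  = { ω₃, ω₅ } ∪ { ω₁ }
  { ω₂, ω₃, ω₅, ω₆ }  = { ω₂, ω₃, ω₅ } ∪ { ω₃, ω₅, ω₆ }
  |family| = 24
Pass 4: 8 new —
  { ω₁, ω₄ }  = complement { ω₂, ω₃, ω₅, ω₆ }
  { ω₁, ω₆ }  = { ω₁ } ∪ { ω₆ }
  { ω₂, ω₆ }  = { ω₂ } ∪ { ω₆ }
  { ω₁, ω₂, ω₆ }  = { ω₁, ω₂ } ∪ { ω₆ }
  { ω₂, ω₄, ω₆ }  = complement { ω₁, ω₃, ω₅ }
  { ω₃, ω₄, ω₅ }  = { ω₃, ω₅ } ∪ { ω₄ }
  { ω₁, ω₃, ω₄, ω₅ }  = { ω₁, ω₃, ω₅ } ∪ { ω₄ }
  { ω₂, ω₃, ω₄, ω₅ }  = { ω₂, ω₃, ω₅ } ∪ { ω₄ }
  |family| = 32
Pass 5: closed — nothing new.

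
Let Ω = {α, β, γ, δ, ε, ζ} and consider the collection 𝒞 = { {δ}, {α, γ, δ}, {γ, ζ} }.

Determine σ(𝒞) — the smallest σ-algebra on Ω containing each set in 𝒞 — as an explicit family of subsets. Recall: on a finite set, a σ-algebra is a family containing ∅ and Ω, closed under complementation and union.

Take S₀ = 𝒞 ∪ {∅, Ω} = { {}, {δ}, {γ, ζ}, {α, γ, δ}, Ω }.
Iteration 1 adds 5:
  {β, ε, ζ}  = {α, γ, δ}ᶜ
  {γ, δ, ζ}  = {γ, ζ} ∪ {δ}
  {α, β, δ, ε}  = {γ, ζ}ᶜ
  {α, γ, δ, ζ}  = {α, γ, δ} ∪ {γ, ζ}
  {α, β, γ, ε, ζ}  = {δ}ᶜ
  — 10 sets.
Iteration 2 (7 new):
  {β, ε}  = {α, γ, δ, ζ}ᶜ
  {α, β, ε}  = {γ, δ, ζ}ᶜ
  {β, γ, ε, ζ}  = {β, ε, ζ} ∪ {γ, ζ}
  {β, δ, ε, ζ}  = {β, ε, ζ} ∪ {δ}
  {α, β, γ, δ, ε}  = {α, β, δ, ε} ∪ {α, γ, δ}
  {α, β, δ, ε, ζ}  = {β, ε, ζ} ∪ {α, β, δ, ε}
  {β, γ, δ, ε, ζ}  = {β, ε, ζ} ∪ {γ, δ, ζ}
  — 17 sets.
Iteration 3. New:
  {α}  = {β, γ, δ, ε, ζ}ᶜ
  {γ}  = {α, β, δ, ε, ζ}ᶜ
  {ζ}  = {α, β, γ, δ, ε}ᶜ
  {α, γ}  = {β, δ, ε, ζ}ᶜ
  {α, δ}  = {β, γ, ε, ζ}ᶜ
  {β, δ, ε}  = {β, ε} ∪ {δ}
  {α, β, ε, ζ}  = {α, β, ε} ∪ {β, ε, ζ}
  — 24 sets.
Iteration 4 (8 new):
  {α, ζ}  = {α} ∪ {ζ}
  {γ, δ}  = {α, β, ε, ζ}ᶜ
  {δ, ζ}  = {ζ} ∪ {δ}
  {α, γ, ζ}  = {β, δ, ε}ᶜ
  {α, δ, ζ}  = {ζ} ∪ {α, δ}
  {β, γ, ε}  = {β, ε} ∪ {γ}
  {α, β, γ, ε}  = {β, ε} ∪ {α, γ}
  {β, γ, δ, ε}  = {γ} ∪ {β, δ, ε}
  — 32 sets.
Iteration 5: already closed under ᶜ and ∪.

|σ(𝒞)| = 32.  σ(𝒞) = { {}, {α}, {γ}, {δ}, {ζ}, {α, γ}, {α, δ}, {α, ζ}, {β, ε}, {γ, δ}, {γ, ζ}, {δ, ζ}, {α, β, ε}, {α, γ, δ}, {α, γ, ζ}, {α, δ, ζ}, {β, γ, ε}, {β, δ, ε}, {β, ε, ζ}, {γ, δ, ζ}, {α, β, γ, ε}, {α, β, δ, ε}, {α, β, ε, ζ}, {α, γ, δ, ζ}, {β, γ, δ, ε}, {β, γ, ε, ζ}, {β, δ, ε, ζ}, {α, β, γ, δ, ε}, {α, β, γ, ε, ζ}, {α, β, δ, ε, ζ}, {β, γ, δ, ε, ζ}, Ω }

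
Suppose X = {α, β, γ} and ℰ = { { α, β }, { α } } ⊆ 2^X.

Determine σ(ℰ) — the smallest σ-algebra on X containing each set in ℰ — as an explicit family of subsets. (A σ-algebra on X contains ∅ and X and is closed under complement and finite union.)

Take S₀ = ℰ ∪ {∅, X} = { {  }, { α }, { α, β }, X }.
Pass 1. New:
  { γ }  = X∖{ α, β }
  { β, γ }  = X∖{ α }
  (now 6)
Pass 2 (1 new):
  { α, γ }  = { γ } ∪ { α }
  (now 7)
Pass 3: +1 →
  { β }  = X∖{ α, γ }
  (now 8)
Pass 4 adds nothing — fixpoint reached.

|σ(ℰ)| = 8.  σ(ℰ) = { {  }, { α }, { β }, { γ }, { α, β }, { α, γ }, { β, γ }, X }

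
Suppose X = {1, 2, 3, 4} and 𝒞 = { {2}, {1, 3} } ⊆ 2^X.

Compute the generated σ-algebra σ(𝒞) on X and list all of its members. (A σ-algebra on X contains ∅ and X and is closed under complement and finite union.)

Take S₀ = 𝒞 ∪ {∅, X} = { {}, {2}, {1, 3}, X }.
Round 1 adds 3:
  {2, 4}  = X∖{1, 3}
  {1, 2, 3}  = {2} ∪ {1, 3}
  {1, 3, 4}  = X∖{2}
  (now 7)
Round 2 adds 1:
  {4}  = X∖{1, 2, 3}
  (now 8)
Round 3 adds nothing — fixpoint reached.

σ(𝒞) = { {}, {2}, {4}, {1, 3}, {2, 4}, {1, 2, 3}, {1, 3, 4}, X }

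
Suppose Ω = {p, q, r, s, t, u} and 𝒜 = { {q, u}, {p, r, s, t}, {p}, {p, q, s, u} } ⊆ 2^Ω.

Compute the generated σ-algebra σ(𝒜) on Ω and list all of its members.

Initial family (6 sets): { ∅, {p}, {q, u}, {p, q, s, u}, {p, r, s, t}, Ω }.
Pass 1 adds 3:
  {r, t}  = {p, q, s, u}ᶜ
  {p, q, u}  = {q, u} ∪ {p}
  {q, r, s, t, u}  = {p}ᶜ
  (now 9)
Pass 2. New:
  {p, r, t}  = {r, t} ∪ {p}
  {r, s, t}  = {p, q, u}ᶜ
  {q, r, t, u}  = {q, u} ∪ {r, t}
  {p, q, r, t, u}  = {r, t} ∪ {p, q, u}
  (now 13)
Pass 3: 3 new —
  {s}  = {p, q, r, t, u}ᶜ
  {p, s}  = {q, r, t, u}ᶜ
  {q, s, u}  = {p, r, t}ᶜ
  (now 16)
Pass 4: closed — nothing new.

Hence σ(𝒜) has 16 members: { ∅, {p}, {s}, {p, s}, {q, u}, {r, t}, {p, q, u}, {p, r, t}, {q, s, u}, {r, s, t}, {p, q, s, u}, {p, r, s, t}, {q, r, t, u}, {p, q, r, t, u}, {q, r, s, t, u}, Ω }.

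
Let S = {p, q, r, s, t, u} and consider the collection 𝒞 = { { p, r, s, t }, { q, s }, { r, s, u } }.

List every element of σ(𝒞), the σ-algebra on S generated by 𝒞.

Initial family (5 sets): { {  }, { q, s }, { r, s, u }, { p, r, s, t }, S }.
Pass 1: +6 →
  { q, u }  = S∖{ p, r, s, t }
  { p, q, t }  = S∖{ r, s, u }
  { p, r, t, u }  = S∖{ q, s }
  { q, r, s, u }  = { r, s, u } ∪ { q, s }
  { p, q, r, s, t }  = { p, r, s, t } ∪ { q, s }
  { p, r, s, t, u }  = { p, r, s, t } ∪ { r, s, u }
  |family| = 11
Pass 2 adds 7:
  { q }  = S∖{ p, r, s, t, u }
  { u }  = S∖{ p, q, r, s, t }
  { p, t }  = S∖{ q, r, s, u }
  { q, s, u }  = { q, u } ∪ { q, s }
  { p, q, s, t }  = { p, q, t } ∪ { q, s }
  { p, q, t, u }  = { q, u } ∪ { p, q, t }
  { p, q, r, t, u }  = { p, r, t, u } ∪ { q, u }
  |family| = 18
Pass 3: +6 →
  { s }  = S∖{ p, q, r, t, u }
  { r, s }  = S∖{ p, q, t, u }
  { r, u }  = S∖{ p, q, s, t }
  { p, r, t }  = S∖{ q, s, u }
  { p, t, u }  = { p, t } ∪ { u }
  { p, q, s, t, u }  = { q, s, u } ∪ { p, q, t }
  |family| = 24
Pass 4 (7 new):
  { r }  = S∖{ p, q, s, t, u }
  { s, u }  = { u } ∪ { s }
  { p, s, t }  = { p, t } ∪ { s }
  { q, r, s }  = S∖{ p, t, u }
  { q, r, u }  = { q } ∪ { r, u }
  { p, q, r, t }  = { p, r, t } ∪ { q }
  { p, s, t, u }  = { p, t, u } ∪ { s }
  |family| = 31
Pass 5. New:
  { q, r }  = S∖{ p, s, t, u }
  |family| = 32
Pass 6: no new sets; the family is a σ-algebra.

σ(𝒞) = { {  }, { q }, { r }, { s }, { u }, { p, t }, { q, r }, { q, s }, { q, u }, { r, s }, { r, u }, { s, u }, { p, q, t }, { p, r, t }, { p, s, t }, { p, t, u }, { q, r, s }, { q, r, u }, { q, s, u }, { r, s, u }, { p, q, r, t }, { p, q, s, t }, { p, q, t, u }, { p, r, s, t }, { p, r, t, u }, { p, s, t, u }, { q, r, s, u }, { p, q, r, s, t }, { p, q, r, t, u }, { p, q, s, t, u }, { p, r, s, t, u }, S }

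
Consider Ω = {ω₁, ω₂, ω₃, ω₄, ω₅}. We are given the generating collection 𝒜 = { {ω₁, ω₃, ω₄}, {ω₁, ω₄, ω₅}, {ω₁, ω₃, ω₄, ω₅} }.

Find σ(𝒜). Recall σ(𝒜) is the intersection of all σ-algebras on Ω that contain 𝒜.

|σ(𝒜)| = 16.  σ(𝒜) = { {}, {ω₂}, {ω₃}, {ω₅}, {ω₁, ω₄}, {ω₂, ω₃}, {ω₂, ω₅}, {ω₃, ω₅}, {ω₁, ω₂, ω₄}, {ω₁, ω₃, ω₄}, {ω₁, ω₄, ω₅}, {ω₂, ω₃, ω₅}, {ω₁, ω₂, ω₃, ω₄}, {ω₁, ω₂, ω₄, ω₅}, {ω₁, ω₃, ω₄, ω₅}, Ω }

Check:
Start: 𝒜 ∪ {∅, Ω} = { {}, {ω₁, ω₃, ω₄}, {ω₁, ω₄, ω₅}, {ω₁, ω₃, ω₄, ω₅}, Ω }.
Iteration 1 (3 new):
  {ω₂}  = {ω₁, ω₃, ω₄, ω₅}ᶜ
  {ω₂, ω₃}  = {ω₁, ω₄, ω₅}ᶜ
  {ω₂, ω₅}  = {ω₁, ω₃, ω₄}ᶜ
Iteration 2. New:
  {ω₂, ω₃, ω₅}  = {ω₂, ω₅} ∪ {ω₂, ω₃}
  {ω₁, ω₂, ω₃, ω₄}  = {ω₂} ∪ {ω₁, ω₃, ω₄}
  {ω₁, ω₂, ω₄, ω₅}  = {ω₁, ω₄, ω₅} ∪ {ω₂, ω₅}
Iteration 3: 3 new —
  {ω₃}  = {ω₁, ω₂, ω₄, ω₅}ᶜ
  {ω₅}  = {ω₁, ω₂, ω₃, ω₄}ᶜ
  {ω₁, ω₄}  = {ω₂, ω₃, ω₅}ᶜ
Iteration 4 (2 new):
  {ω₃, ω₅}  = {ω₃} ∪ {ω₅}
  {ω₁, ω₂, ω₄}  = {ω₁, ω₄} ∪ {ω₂}
Iteration 5: stable.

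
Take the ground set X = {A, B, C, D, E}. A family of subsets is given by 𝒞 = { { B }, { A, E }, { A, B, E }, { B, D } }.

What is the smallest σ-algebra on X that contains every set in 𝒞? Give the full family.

Seed the family with 𝒞 together with ∅ and X: { {  }, { B }, { A, E }, { B, D }, { A, B, E }, X }.
Round 1 adds 5:
  { C, D }  = { A, B, E }ᶜ
  { A, C, E }  = { B, D }ᶜ
  { B, C, D }  = { A, E }ᶜ
  { A, B, D, E }  = { A, B, E } ∪ { B, D }
  { A, C, D, E }  = { B }ᶜ
  [11 total]
Round 2 adds 2:
  { C }  = { A, B, D, E }ᶜ
  { A, B, C, E }  = { A, C, E } ∪ { B }
  [13 total]
Round 3 adds 2:
  { D }  = { A, B, C, E }ᶜ
  { B, C }  = { C } ∪ { B }
  [15 total]
Round 4 adds 1:
  { A, D, E }  = { B, C }ᶜ
  [16 total]
Round 5: already closed under ᶜ and ∪.

Therefore σ(𝒞) = { {  }, { B }, { C }, { D }, { A, E }, { B, C }, { B, D }, { C, D }, { A, B, E }, { A, C, E }, { A, D, E }, { B, C, D }, { A, B, C, E }, { A, B, D, E }, { A, C, D, E }, X } (|σ(𝒞)| = 16).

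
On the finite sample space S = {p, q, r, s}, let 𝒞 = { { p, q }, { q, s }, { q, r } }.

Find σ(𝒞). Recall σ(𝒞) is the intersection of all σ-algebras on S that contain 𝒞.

Initial family (5 sets): { {}, { p, q }, { q, r }, { q, s }, S }.
Step 1. New:
  { p, r }  = S∖{ q, s }
  { p, s }  = S∖{ q, r }
  { r, s }  = S∖{ p, q }
  { p, q, r }  = { q, r } ∪ { p, q }
  { p, q, s }  = { p, q } ∪ { q, s }
  { q, r, s }  = { q, r } ∪ { q, s }
  |family| = 11
Step 2: +4 →
  { p }  = S∖{ q, r, s }
  { r }  = S∖{ p, q, s }
  { s }  = S∖{ p, q, r }
  { p, r, s }  = { r, s } ∪ { p, s }
  |family| = 15
Step 3. New:
  { q }  = S∖{ p, r, s }
  |family| = 16
Step 4: stable.

σ(𝒞) = { {}, { p }, { q }, { r }, { s }, { p, q }, { p, r }, { p, s }, { q, r }, { q, s }, { r, s }, { p, q, r }, { p, q, s }, { p, r, s }, { q, r, s }, S }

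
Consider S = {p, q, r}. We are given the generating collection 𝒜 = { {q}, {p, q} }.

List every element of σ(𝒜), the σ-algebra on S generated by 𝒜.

Initial family (4 sets): { {}, {q}, {p, q}, S }.
Round 1 adds 2:
  {r}  = {p, q}ᶜ
  {p, r}  = {q}ᶜ
  (now 6)
Round 2 (1 new):
  {q, r}  = {r} ∪ {q}
  (now 7)
Round 3 (1 new):
  {p}  = {q, r}ᶜ
  (now 8)
Round 4: closed — nothing new.

σ(𝒜) = { {}, {p}, {q}, {r}, {p, q}, {p, r}, {q, r}, S }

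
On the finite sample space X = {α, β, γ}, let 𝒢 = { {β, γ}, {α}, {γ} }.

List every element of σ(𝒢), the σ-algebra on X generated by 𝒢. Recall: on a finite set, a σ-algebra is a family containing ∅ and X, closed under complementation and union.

Begin from { ∅, {α}, {γ}, {β, γ}, X } (that is, 𝒢 plus ∅ and X).
Iteration 1: +2 →
  {α, β}  = complement {γ}
  {α, γ}  = {γ} ∪ {α}
  — 7 sets.
Iteration 2: +1 →
  {β}  = complement {α, γ}
  — 8 sets.
Iteration 3: closed — nothing new.

|σ(𝒢)| = 8.  σ(𝒢) = { ∅, {α}, {β}, {γ}, {α, β}, {α, γ}, {β, γ}, X }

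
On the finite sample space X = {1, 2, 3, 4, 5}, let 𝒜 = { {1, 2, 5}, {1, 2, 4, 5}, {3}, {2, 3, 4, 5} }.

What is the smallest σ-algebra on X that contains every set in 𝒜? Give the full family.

|σ(𝒜)| = 16.  σ(𝒜) = { {}, {1}, {3}, {4}, {1, 3}, {1, 4}, {2, 5}, {3, 4}, {1, 2, 5}, {1, 3, 4}, {2, 3, 5}, {2, 4, 5}, {1, 2, 3, 5}, {1, 2, 4, 5}, {2, 3, 4, 5}, X }

Derivation:
Start: 𝒜 ∪ {∅, X} = { {}, {3}, {1, 2, 5}, {1, 2, 4, 5}, {2, 3, 4, 5}, X }.
Round 1: +3 →
  {1}  = ᶜ of {2, 3, 4, 5}
  {3, 4}  = ᶜ of {1, 2, 5}
  {1, 2, 3, 5}  = {3} ∪ {1, 2, 5}
  [9 total]
Round 2 adds 3:
  {4}  = ᶜ of {1, 2, 3, 5}
  {1, 3}  = {3} ∪ {1}
  {1, 3, 4}  = {3, 4} ∪ {1}
  [12 total]
Round 3 (3 new):
  {1, 4}  = {4} ∪ {1}
  {2, 5}  = ᶜ of {1, 3, 4}
  {2, 4, 5}  = ᶜ of {1, 3}
  [15 total]
Round 4 (1 new):
  {2, 3, 5}  = ᶜ of {1, 4}
  [16 total]
After Round 5 the family is unchanged; done.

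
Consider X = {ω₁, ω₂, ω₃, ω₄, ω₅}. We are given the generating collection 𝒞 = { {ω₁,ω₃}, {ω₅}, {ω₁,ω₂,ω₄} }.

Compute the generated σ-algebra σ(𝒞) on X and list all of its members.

Begin from { ∅, {ω₅}, {ω₁,ω₃}, {ω₁,ω₂,ω₄}, X } (that is, 𝒞 plus ∅ and X).
Pass 1: +5 →
  {ω₃,ω₅}  = ᶜ of {ω₁,ω₂,ω₄}
  {ω₁,ω₃,ω₅}  = {ω₁,ω₃} ∪ {ω₅}
  {ω₂,ω₄,ω₅}  = ᶜ of {ω₁,ω₃}
  {ω₁,ω₂,ω₃,ω₄}  = ᶜ of {ω₅}
  {ω₁,ω₂,ω₄,ω₅}  = {ω₁,ω₂,ω₄} ∪ {ω₅}
  — 10 sets.
Pass 2 adds 3:
  {ω₃}  = ᶜ of {ω₁,ω₂,ω₄,ω₅}
  {ω₂,ω₄}  = ᶜ of {ω₁,ω₃,ω₅}
  {ω₂,ω₃,ω₄,ω₅}  = {ω₃,ω₅} ∪ {ω₂,ω₄,ω₅}
  — 13 sets.
Pass 3: 2 new —
  {ω₁}  = ᶜ of {ω₂,ω₃,ω₄,ω₅}
  {ω₂,ω₃,ω₄}  = {ω₃} ∪ {ω₂,ω₄}
  — 15 sets.
Pass 4: +1 →
  {ω₁,ω₅}  = ᶜ of {ω₂,ω₃,ω₄}
  — 16 sets.
After Pass 5 the family is unchanged; done.

Hence σ(𝒞) has 16 members: { ∅, {ω₁}, {ω₃}, {ω₅}, {ω₁,ω₃}, {ω₁,ω₅}, {ω₂,ω₄}, {ω₃,ω₅}, {ω₁,ω₂,ω₄}, {ω₁,ω₃,ω₅}, {ω₂,ω₃,ω₄}, {ω₂,ω₄,ω₅}, {ω₁,ω₂,ω₃,ω₄}, {ω₁,ω₂,ω₄,ω₅}, {ω₂,ω₃,ω₄,ω₅}, X }.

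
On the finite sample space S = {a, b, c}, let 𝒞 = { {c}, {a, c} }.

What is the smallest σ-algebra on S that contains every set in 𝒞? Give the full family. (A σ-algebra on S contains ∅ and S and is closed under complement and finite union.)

Initial family (4 sets): { {}, {c}, {a, c}, S }.
Iteration 1 adds 2:
  {b}  = S∖{a, c}
  {a, b}  = S∖{c}
  [6 total]
Iteration 2 adds 1:
  {b, c}  = {c} ∪ {b}
  [7 total]
Iteration 3. New:
  {a}  = S∖{b, c}
  [8 total]
Iteration 4: closed — nothing new.

|σ(𝒞)| = 8.  σ(𝒞) = { {}, {a}, {b}, {c}, {a, b}, {a, c}, {b, c}, S }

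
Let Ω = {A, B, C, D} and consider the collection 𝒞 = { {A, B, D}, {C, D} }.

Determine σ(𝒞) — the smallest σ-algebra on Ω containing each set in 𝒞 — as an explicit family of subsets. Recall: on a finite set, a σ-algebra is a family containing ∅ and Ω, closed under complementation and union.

|σ(𝒞)| = 8.  σ(𝒞) = { {}, {C}, {D}, {A, B}, {C, D}, {A, B, C}, {A, B, D}, Ω }

Trace:
Start: 𝒞 ∪ {∅, Ω} = { {}, {C, D}, {A, B, D}, Ω }.
Round 1 adds 2:
  {C}  = complement {A, B, D}
  {A, B}  = complement {C, D}
  |family| = 6
Round 2 (1 new):
  {A, B, C}  = {C} ∪ {A, B}
  |family| = 7
Round 3 (1 new):
  {D}  = complement {A, B, C}
  |family| = 8
Round 4: stable.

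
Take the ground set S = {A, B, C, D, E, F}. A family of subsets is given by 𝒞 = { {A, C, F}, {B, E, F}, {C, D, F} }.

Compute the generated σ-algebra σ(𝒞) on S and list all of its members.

σ(𝒞) (32 sets): { {}, {A}, {C}, {D}, {F}, {A, C}, {A, D}, {A, F}, {B, E}, {C, D}, {C, F}, {D, F}, {A, B, E}, {A, C, D}, {A, C, F}, {A, D, F}, {B, C, E}, {B, D, E}, {B, E, F}, {C, D, F}, {A, B, C, E}, {A, B, D, E}, {A, B, E, F}, {A, C, D, F}, {B, C, D, E}, {B, C, E, F}, {B, D, E, F}, {A, B, C, D, E}, {A, B, C, E, F}, {A, B, D, E, F}, {B, C, D, E, F}, S }

Working:
Begin from { {}, {A, C, F}, {B, E, F}, {C, D, F}, S } (that is, 𝒞 plus ∅ and S).
Round 1. New:
  {A, B, E}  = ᶜ of {C, D, F}
  {A, C, D}  = ᶜ of {B, E, F}
  {B, D, E}  = ᶜ of {A, C, F}
  {A, C, D, F}  = {A, C, F} ∪ {C, D, F}
  {A, B, C, E, F}  = {A, C, F} ∪ {B, E, F}
  {B, C, D, E, F}  = {C, D, F} ∪ {B, E, F}
  [11 total]
Round 2 adds 7:
  {A}  = ᶜ of {B, C, D, E, F}
  {D}  = ᶜ of {A, B, C, E, F}
  {B, E}  = ᶜ of {A, C, D, F}
  {A, B, D, E}  = {A, B, E} ∪ {B, D, E}
  {A, B, E, F}  = {B, E, F} ∪ {A, B, E}
  {B, D, E, F}  = {B, E, F} ∪ {B, D, E}
  {A, B, C, D, E}  = {A, B, E} ∪ {A, C, D}
  [18 total]
Round 3. New:
  {F}  = ᶜ of {A, B, C, D, E}
  {A, C}  = ᶜ of {B, D, E, F}
  {A, D}  = {A} ∪ {D}
  {C, D}  = ᶜ of {A, B, E, F}
  {C, F}  = ᶜ of {A, B, D, E}
  {A, B, D, E, F}  = {A, B, E} ∪ {B, D, E, F}
  [24 total]
Round 4. New:
  {C}  = ᶜ of {A, B, D, E, F}
  {A, F}  = {F} ∪ {A}
  {D, F}  = {F} ∪ {D}
  {A, D, F}  = {F} ∪ {A, D}
  {A, B, C, E}  = {B, E} ∪ {A, C}
  {B, C, D, E}  = {B, E} ∪ {C, D}
  {B, C, E, F}  = ᶜ of {A, D}
  [31 total]
Round 5. New:
  {B, C, E}  = ᶜ of {A, D, F}
  [32 total]
Round 6: already closed under ᶜ and ∪.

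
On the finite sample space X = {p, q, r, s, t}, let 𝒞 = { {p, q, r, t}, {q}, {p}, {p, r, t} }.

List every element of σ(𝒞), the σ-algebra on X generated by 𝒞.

σ(𝒞) = { ∅, {p}, {q}, {s}, {p, q}, {p, s}, {q, s}, {r, t}, {p, q, s}, {p, r, t}, {q, r, t}, {r, s, t}, {p, q, r, t}, {p, r, s, t}, {q, r, s, t}, X }

Derivation:
Start: 𝒞 ∪ {∅, X} = { ∅, {p}, {q}, {p, r, t}, {p, q, r, t}, X }.
Step 1: 5 new —
  {s}  = {p, q, r, t}ᶜ
  {p, q}  = {q} ∪ {p}
  {q, s}  = {p, r, t}ᶜ
  {p, r, s, t}  = {q}ᶜ
  {q, r, s, t}  = {p}ᶜ
  (now 11)
Step 2: 3 new —
  {p, s}  = {s} ∪ {p}
  {p, q, s}  = {p, q} ∪ {s}
  {r, s, t}  = {p, q}ᶜ
  (now 14)
Step 3. New:
  {r, t}  = {p, q, s}ᶜ
  {q, r, t}  = {p, s}ᶜ
  (now 16)
Step 4: stable.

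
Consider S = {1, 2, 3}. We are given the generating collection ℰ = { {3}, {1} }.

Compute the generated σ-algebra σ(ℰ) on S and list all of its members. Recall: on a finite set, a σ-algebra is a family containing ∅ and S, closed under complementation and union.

|σ(ℰ)| = 8.  σ(ℰ) = { ∅, {1}, {2}, {3}, {1, 2}, {1, 3}, {2, 3}, S }

Working:
Start: ℰ ∪ {∅, S} = { ∅, {1}, {3}, S }.
Step 1. New:
  {1, 2}  = complement {3}
  {1, 3}  = {3} ∪ {1}
  {2, 3}  = complement {1}
  — 7 sets.
Step 2 (1 new):
  {2}  = complement {1, 3}
  — 8 sets.
Step 3: closed — nothing new.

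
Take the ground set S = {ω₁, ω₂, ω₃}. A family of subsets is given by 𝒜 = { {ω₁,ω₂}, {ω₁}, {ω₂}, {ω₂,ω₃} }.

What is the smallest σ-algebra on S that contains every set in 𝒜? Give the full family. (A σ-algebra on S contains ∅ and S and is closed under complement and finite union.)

|σ(𝒜)| = 8.  σ(𝒜) = { {}, {ω₁}, {ω₂}, {ω₃}, {ω₁,ω₂}, {ω₁,ω₃}, {ω₂,ω₃}, S }

Working:
Seed the family with 𝒜 together with ∅ and S: { {}, {ω₁}, {ω₂}, {ω₁,ω₂}, {ω₂,ω₃}, S }.
Iteration 1. New:
  {ω₃}  = complement {ω₁,ω₂}
  {ω₁,ω₃}  = complement {ω₂}
  — 8 sets.
Iteration 2 adds nothing — fixpoint reached.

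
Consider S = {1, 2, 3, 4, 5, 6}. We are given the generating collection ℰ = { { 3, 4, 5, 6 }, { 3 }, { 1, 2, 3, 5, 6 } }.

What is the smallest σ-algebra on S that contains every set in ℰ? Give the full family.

σ(ℰ) (16 sets): { {}, { 3 }, { 4 }, { 1, 2 }, { 3, 4 }, { 5, 6 }, { 1, 2, 3 }, { 1, 2, 4 }, { 3, 5, 6 }, { 4, 5, 6 }, { 1, 2, 3, 4 }, { 1, 2, 5, 6 }, { 3, 4, 5, 6 }, { 1, 2, 3, 5, 6 }, { 1, 2, 4, 5, 6 }, S }

Derivation:
Start: ℰ ∪ {∅, S} = { {}, { 3 }, { 3, 4, 5, 6 }, { 1, 2, 3, 5, 6 }, S }.
Round 1: 3 new —
  { 4 }  = { 1, 2, 3, 5, 6 }ᶜ
  { 1, 2 }  = { 3, 4, 5, 6 }ᶜ
  { 1, 2, 4, 5, 6 }  = { 3 }ᶜ
  — 8 sets.
Round 2: +3 →
  { 3, 4 }  = { 4 } ∪ { 3 }
  { 1, 2, 3 }  = { 3 } ∪ { 1, 2 }
  { 1, 2, 4 }  = { 4 } ∪ { 1, 2 }
  — 11 sets.
Round 3. New:
  { 3, 5, 6 }  = { 1, 2, 4 }ᶜ
  { 4, 5, 6 }  = { 1, 2, 3 }ᶜ
  { 1, 2, 3, 4 }  = { 3 } ∪ { 1, 2, 4 }
  { 1, 2, 5, 6 }  = { 3, 4 }ᶜ
  — 15 sets.
Round 4 adds 1:
  { 5, 6 }  = { 1, 2, 3, 4 }ᶜ
  — 16 sets.
Round 5 adds nothing — fixpoint reached.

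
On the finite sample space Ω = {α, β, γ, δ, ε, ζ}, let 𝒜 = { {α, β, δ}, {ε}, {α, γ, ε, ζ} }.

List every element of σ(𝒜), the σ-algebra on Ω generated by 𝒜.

Start: 𝒜 ∪ {∅, Ω} = { ∅, {ε}, {α, β, δ}, {α, γ, ε, ζ}, Ω }.
Step 1 (4 new):
  {β, δ}  = complement {α, γ, ε, ζ}
  {γ, ε, ζ}  = complement {α, β, δ}
  {α, β, δ, ε}  = {α, β, δ} ∪ {ε}
  {α, β, γ, δ, ζ}  = complement {ε}
  [9 total]
Step 2. New:
  {γ, ζ}  = complement {α, β, δ, ε}
  {β, δ, ε}  = {ε} ∪ {β, δ}
  {β, γ, δ, ε, ζ}  = {γ, ε, ζ} ∪ {β, δ}
  [12 total]
Step 3: +3 →
  {α}  = complement {β, γ, δ, ε, ζ}
  {α, γ, ζ}  = complement {β, δ, ε}
  {β, γ, δ, ζ}  = {γ, ζ} ∪ {β, δ}
  [15 total]
Step 4 (1 new):
  {α, ε}  = complement {β, γ, δ, ζ}
  [16 total]
Step 5: closed — nothing new.

Therefore σ(𝒜) = { ∅, {α}, {ε}, {α, ε}, {β, δ}, {γ, ζ}, {α, β, δ}, {α, γ, ζ}, {β, δ, ε}, {γ, ε, ζ}, {α, β, δ, ε}, {α, γ, ε, ζ}, {β, γ, δ, ζ}, {α, β, γ, δ, ζ}, {β, γ, δ, ε, ζ}, Ω } (|σ(𝒜)| = 16).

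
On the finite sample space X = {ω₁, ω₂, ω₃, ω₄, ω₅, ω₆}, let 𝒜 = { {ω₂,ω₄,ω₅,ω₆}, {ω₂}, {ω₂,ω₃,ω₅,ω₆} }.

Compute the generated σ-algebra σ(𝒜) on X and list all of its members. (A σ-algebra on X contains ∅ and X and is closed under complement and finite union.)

σ(𝒜) = { {}, {ω₁}, {ω₂}, {ω₃}, {ω₄}, {ω₁,ω₂}, {ω₁,ω₃}, {ω₁,ω₄}, {ω₂,ω₃}, {ω₂,ω₄}, {ω₃,ω₄}, {ω₅,ω₆}, {ω₁,ω₂,ω₃}, {ω₁,ω₂,ω₄}, {ω₁,ω₃,ω₄}, {ω₁,ω₅,ω₆}, {ω₂,ω₃,ω₄}, {ω₂,ω₅,ω₆}, {ω₃,ω₅,ω₆}, {ω₄,ω₅,ω₆}, {ω₁,ω₂,ω₃,ω₄}, {ω₁,ω₂,ω₅,ω₆}, {ω₁,ω₃,ω₅,ω₆}, {ω₁,ω₄,ω₅,ω₆}, {ω₂,ω₃,ω₅,ω₆}, {ω₂,ω₄,ω₅,ω₆}, {ω₃,ω₄,ω₅,ω₆}, {ω₁,ω₂,ω₃,ω₅,ω₆}, {ω₁,ω₂,ω₄,ω₅,ω₆}, {ω₁,ω₃,ω₄,ω₅,ω₆}, {ω₂,ω₃,ω₄,ω₅,ω₆}, X }

Working:
Begin from { {}, {ω₂}, {ω₂,ω₃,ω₅,ω₆}, {ω₂,ω₄,ω₅,ω₆}, X } (that is, 𝒜 plus ∅ and X).
Pass 1: +4 →
  {ω₁,ω₃}  = ᶜ of {ω₂,ω₄,ω₅,ω₆}
  {ω₁,ω₄}  = ᶜ of {ω₂,ω₃,ω₅,ω₆}
  {ω₁,ω₃,ω₄,ω₅,ω₆}  = ᶜ of {ω₂}
  {ω₂,ω₃,ω₄,ω₅,ω₆}  = {ω₂,ω₄,ω₅,ω₆} ∪ {ω₂,ω₃,ω₅,ω₆}
  |family| = 9
Pass 2. New:
  {ω₁}  = ᶜ of {ω₂,ω₃,ω₄,ω₅,ω₆}
  {ω₁,ω₂,ω₃}  = {ω₂} ∪ {ω₁,ω₃}
  {ω₁,ω₂,ω₄}  = {ω₂} ∪ {ω₁,ω₄}
  {ω₁,ω₃,ω₄}  = {ω₁,ω₄} ∪ {ω₁,ω₃}
  {ω₁,ω₂,ω₃,ω₅,ω₆}  = {ω₁,ω₃} ∪ {ω₂,ω₃,ω₅,ω₆}
  {ω₁,ω₂,ω₄,ω₅,ω₆}  = {ω₂,ω₄,ω₅,ω₆} ∪ {ω₁,ω₄}
  |family| = 15
Pass 3 adds 7:
  {ω₃}  = ᶜ of {ω₁,ω₂,ω₄,ω₅,ω₆}
  {ω₄}  = ᶜ of {ω₁,ω₂,ω₃,ω₅,ω₆}
  {ω₁,ω₂}  = {ω₂} ∪ {ω₁}
  {ω₂,ω₅,ω₆}  = ᶜ of {ω₁,ω₃,ω₄}
  {ω₃,ω₅,ω₆}  = ᶜ of {ω₁,ω₂,ω₄}
  {ω₄,ω₅,ω₆}  = ᶜ of {ω₁,ω₂,ω₃}
  {ω₁,ω₂,ω₃,ω₄}  = {ω₁,ω₃,ω₄} ∪ {ω₁,ω₂,ω₃}
  |family| = 22
Pass 4 (8 new):
  {ω₂,ω₃}  = {ω₂} ∪ {ω₃}
  {ω₂,ω₄}  = {ω₂} ∪ {ω₄}
  {ω₃,ω₄}  = {ω₃} ∪ {ω₄}
  {ω₅,ω₆}  = ᶜ of {ω₁,ω₂,ω₃,ω₄}
  {ω₁,ω₂,ω₅,ω₆}  = {ω₁,ω₂} ∪ {ω₂,ω₅,ω₆}
  {ω₁,ω₃,ω₅,ω₆}  = {ω₁,ω₃} ∪ {ω₃,ω₅,ω₆}
  {ω₁,ω₄,ω₅,ω₆}  = {ω₁,ω₄} ∪ {ω₄,ω₅,ω₆}
  {ω₃,ω₄,ω₅,ω₆}  = ᶜ of {ω₁,ω₂}
  |family| = 30
Pass 5: +2 →
  {ω₁,ω₅,ω₆}  = {ω₅,ω₆} ∪ {ω₁}
  {ω₂,ω₃,ω₄}  = {ω₃,ω₄} ∪ {ω₂}
  |family| = 32
Pass 6: already closed under ᶜ and ∪.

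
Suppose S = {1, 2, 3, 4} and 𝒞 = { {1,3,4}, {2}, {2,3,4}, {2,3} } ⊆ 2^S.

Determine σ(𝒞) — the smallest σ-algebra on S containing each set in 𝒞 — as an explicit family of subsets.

Take S₀ = 𝒞 ∪ {∅, S} = { {}, {2}, {2,3}, {1,3,4}, {2,3,4}, S }.
Step 1. New:
  {1}  = {2,3,4}ᶜ
  {1,4}  = {2,3}ᶜ
  — 8 sets.
Step 2: 3 new —
  {1,2}  = {2} ∪ {1}
  {1,2,3}  = {2,3} ∪ {1}
  {1,2,4}  = {2} ∪ {1,4}
  — 11 sets.
Step 3 (3 new):
  {3}  = {1,2,4}ᶜ
  {4}  = {1,2,3}ᶜ
  {3,4}  = {1,2}ᶜ
  — 14 sets.
Step 4. New:
  {1,3}  = {3} ∪ {1}
  {2,4}  = {4} ∪ {2}
  — 16 sets.
Step 5 adds nothing — fixpoint reached.

Therefore σ(𝒞) = { {}, {1}, {2}, {3}, {4}, {1,2}, {1,3}, {1,4}, {2,3}, {2,4}, {3,4}, {1,2,3}, {1,2,4}, {1,3,4}, {2,3,4}, S } (|σ(𝒞)| = 16).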